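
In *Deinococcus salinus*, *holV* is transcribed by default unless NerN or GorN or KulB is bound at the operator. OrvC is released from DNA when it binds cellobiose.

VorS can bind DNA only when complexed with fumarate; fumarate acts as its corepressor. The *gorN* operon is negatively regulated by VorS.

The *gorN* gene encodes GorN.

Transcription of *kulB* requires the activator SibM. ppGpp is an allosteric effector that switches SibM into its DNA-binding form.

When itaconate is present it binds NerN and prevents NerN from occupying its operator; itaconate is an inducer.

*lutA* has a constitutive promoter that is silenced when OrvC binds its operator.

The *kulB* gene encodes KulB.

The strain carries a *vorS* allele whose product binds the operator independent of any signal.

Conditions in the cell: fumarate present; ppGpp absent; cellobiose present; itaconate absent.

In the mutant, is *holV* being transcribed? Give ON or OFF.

OFF

Itaconate is absent, so NerN is active.
VorS is constitutively active in this strain.
With repressor VorS bound, *gorN* is not transcribed.
So GorN is not produced.
ppGpp is absent, so SibM is inactive.
Required activator SibM is absent, so *kulB* is not transcribed.
So KulB is not produced.
With repressor NerN bound, *holV* is not transcribed.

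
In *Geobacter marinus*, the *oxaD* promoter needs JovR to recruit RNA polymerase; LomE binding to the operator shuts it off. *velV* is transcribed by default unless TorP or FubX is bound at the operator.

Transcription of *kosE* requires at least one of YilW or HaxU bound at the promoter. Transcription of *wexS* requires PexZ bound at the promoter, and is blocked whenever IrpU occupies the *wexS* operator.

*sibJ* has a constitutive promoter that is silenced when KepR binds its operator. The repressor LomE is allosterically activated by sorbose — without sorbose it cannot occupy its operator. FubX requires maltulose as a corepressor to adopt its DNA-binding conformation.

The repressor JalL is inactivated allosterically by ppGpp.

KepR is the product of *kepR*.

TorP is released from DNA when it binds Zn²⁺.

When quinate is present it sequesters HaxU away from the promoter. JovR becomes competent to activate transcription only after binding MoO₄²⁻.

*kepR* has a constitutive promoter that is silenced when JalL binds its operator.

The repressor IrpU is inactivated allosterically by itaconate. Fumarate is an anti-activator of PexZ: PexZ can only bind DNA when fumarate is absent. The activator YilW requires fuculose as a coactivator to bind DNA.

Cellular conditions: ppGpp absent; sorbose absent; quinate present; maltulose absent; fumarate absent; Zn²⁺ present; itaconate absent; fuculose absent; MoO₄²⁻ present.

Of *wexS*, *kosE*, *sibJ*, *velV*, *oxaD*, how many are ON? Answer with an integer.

Itaconate is absent, so IrpU is active.
Fumarate is absent, so PexZ is active.
With repressor IrpU bound, *wexS* is not transcribed.
→ *wexS* is OFF.
Fuculose is absent, so YilW is inactive.
Quinate is present, so HaxU is inactive.
No activator is available at the *kosE* promoter, so *kosE* is not transcribed.
→ *kosE* is OFF.
ppGpp is absent, so JalL is active.
With repressor JalL bound, *kepR* is not transcribed.
So KepR is not produced.
With no repressor bound, *sibJ* is transcribed.
→ *sibJ* is ON.
Zn²⁺ is present, so TorP is inactive.
Maltulose is absent, so FubX is inactive.
With no repressor bound, *velV* is transcribed.
→ *velV* is ON.
Sorbose is absent, so LomE is inactive.
MoO₄²⁻ is present, so JovR is active.
No repressor is bound and JovR is active, so *oxaD* is transcribed.
→ *oxaD* is ON.
3 of the 5 genes are transcribed.

3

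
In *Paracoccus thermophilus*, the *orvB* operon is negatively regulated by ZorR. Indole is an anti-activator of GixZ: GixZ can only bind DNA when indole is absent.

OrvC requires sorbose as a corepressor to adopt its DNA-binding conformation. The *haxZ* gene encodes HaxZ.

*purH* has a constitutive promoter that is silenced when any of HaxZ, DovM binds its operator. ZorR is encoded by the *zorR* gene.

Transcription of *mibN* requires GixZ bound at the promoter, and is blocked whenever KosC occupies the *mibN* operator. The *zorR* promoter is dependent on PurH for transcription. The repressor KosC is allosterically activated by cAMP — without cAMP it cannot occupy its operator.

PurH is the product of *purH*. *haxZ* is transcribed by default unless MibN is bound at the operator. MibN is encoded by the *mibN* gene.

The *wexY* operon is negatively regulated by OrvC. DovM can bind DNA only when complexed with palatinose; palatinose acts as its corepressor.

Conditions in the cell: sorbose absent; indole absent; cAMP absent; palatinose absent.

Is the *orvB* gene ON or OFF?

Indole is absent, so GixZ is active.
cAMP is absent, so KosC is inactive.
No repressor is bound and GixZ is active, so *mibN* is transcribed.
So MibN is produced and active.
With repressor MibN bound, *haxZ* is not transcribed.
So HaxZ is not produced.
Palatinose is absent, so DovM is inactive.
With no repressor bound, *purH* is transcribed.
So PurH is produced and active.
No repressor is bound and PurH is active, so *zorR* is transcribed.
So ZorR is produced and active.
With repressor ZorR bound, *orvB* is not transcribed.

OFF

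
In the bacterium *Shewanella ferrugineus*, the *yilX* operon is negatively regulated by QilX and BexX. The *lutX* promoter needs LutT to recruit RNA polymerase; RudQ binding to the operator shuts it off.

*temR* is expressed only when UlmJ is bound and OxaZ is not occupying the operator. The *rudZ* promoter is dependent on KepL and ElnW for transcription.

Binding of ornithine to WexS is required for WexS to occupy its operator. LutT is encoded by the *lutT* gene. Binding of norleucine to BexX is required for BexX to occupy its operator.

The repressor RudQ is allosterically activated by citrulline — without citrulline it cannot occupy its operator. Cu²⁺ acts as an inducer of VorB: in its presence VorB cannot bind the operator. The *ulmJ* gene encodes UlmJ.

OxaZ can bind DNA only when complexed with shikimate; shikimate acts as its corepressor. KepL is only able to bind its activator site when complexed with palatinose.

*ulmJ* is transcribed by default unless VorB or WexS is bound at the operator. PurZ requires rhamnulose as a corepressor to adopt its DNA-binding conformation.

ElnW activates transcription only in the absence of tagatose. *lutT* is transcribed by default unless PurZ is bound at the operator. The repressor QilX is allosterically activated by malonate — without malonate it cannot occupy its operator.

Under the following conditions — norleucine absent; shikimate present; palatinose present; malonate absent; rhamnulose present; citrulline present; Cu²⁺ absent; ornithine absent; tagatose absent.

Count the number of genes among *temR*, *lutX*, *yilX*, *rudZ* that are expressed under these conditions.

Shikimate is present, so OxaZ is active.
Cu²⁺ is absent, so VorB is active.
Ornithine is absent, so WexS is inactive.
With repressor VorB bound, *ulmJ* is not transcribed.
So UlmJ is not produced.
With repressor OxaZ bound, *temR* is not transcribed.
→ *temR* is OFF.
Citrulline is present, so RudQ is active.
Rhamnulose is present, so PurZ is active.
With repressor PurZ bound, *lutT* is not transcribed.
So LutT is not produced.
With repressor RudQ bound, *lutX* is not transcribed.
→ *lutX* is OFF.
Malonate is absent, so QilX is inactive.
Norleucine is absent, so BexX is inactive.
With no repressor bound, *yilX* is transcribed.
→ *yilX* is ON.
Palatinose is present, so KepL is active.
Tagatose is absent, so ElnW is active.
No repressor is bound and KepL and ElnW are active, so *rudZ* is transcribed.
→ *rudZ* is ON.
2 of the 4 genes are transcribed.

2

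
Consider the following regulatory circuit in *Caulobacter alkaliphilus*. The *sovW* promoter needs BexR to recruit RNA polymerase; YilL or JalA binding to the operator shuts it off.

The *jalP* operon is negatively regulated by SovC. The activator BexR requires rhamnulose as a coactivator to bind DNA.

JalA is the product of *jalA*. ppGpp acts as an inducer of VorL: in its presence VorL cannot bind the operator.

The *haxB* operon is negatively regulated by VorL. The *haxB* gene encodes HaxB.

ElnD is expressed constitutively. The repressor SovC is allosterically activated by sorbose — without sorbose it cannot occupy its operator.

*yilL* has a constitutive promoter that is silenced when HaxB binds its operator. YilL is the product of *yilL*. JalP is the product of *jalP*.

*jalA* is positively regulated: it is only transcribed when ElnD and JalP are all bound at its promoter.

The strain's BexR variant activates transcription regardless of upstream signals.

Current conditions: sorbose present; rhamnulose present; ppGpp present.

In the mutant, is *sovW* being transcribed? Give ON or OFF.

ON

ppGpp is present, so VorL is inactive.
With no repressor bound, *haxB* is transcribed.
So HaxB is produced and active.
With repressor HaxB bound, *yilL* is not transcribed.
So YilL is not produced.
BexR is constitutively active in this strain.
ElnD is produced constitutively and is active.
Sorbose is present, so SovC is active.
With repressor SovC bound, *jalP* is not transcribed.
So JalP is not produced.
Required activator JalP is absent, so *jalA* is not transcribed.
So JalA is not produced.
No repressor is bound and BexR is active, so *sovW* is transcribed.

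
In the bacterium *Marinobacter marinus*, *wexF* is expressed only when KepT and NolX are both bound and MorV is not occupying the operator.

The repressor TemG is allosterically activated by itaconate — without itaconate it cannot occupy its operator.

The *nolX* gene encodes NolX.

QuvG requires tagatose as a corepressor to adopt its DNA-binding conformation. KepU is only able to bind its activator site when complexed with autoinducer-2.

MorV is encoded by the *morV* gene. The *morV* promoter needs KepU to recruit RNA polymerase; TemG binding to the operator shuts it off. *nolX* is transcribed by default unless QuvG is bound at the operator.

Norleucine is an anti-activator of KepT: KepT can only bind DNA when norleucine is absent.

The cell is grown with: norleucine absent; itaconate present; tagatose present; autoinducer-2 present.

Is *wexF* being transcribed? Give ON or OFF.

Norleucine is absent, so KepT is active.
Tagatose is present, so QuvG is active.
With repressor QuvG bound, *nolX* is not transcribed.
So NolX is not produced.
Itaconate is present, so TemG is active.
Autoinducer-2 is present, so KepU is active.
With repressor TemG bound, *morV* is not transcribed.
So MorV is not produced.
Required activator NolX is absent, so *wexF* is not transcribed.

OFF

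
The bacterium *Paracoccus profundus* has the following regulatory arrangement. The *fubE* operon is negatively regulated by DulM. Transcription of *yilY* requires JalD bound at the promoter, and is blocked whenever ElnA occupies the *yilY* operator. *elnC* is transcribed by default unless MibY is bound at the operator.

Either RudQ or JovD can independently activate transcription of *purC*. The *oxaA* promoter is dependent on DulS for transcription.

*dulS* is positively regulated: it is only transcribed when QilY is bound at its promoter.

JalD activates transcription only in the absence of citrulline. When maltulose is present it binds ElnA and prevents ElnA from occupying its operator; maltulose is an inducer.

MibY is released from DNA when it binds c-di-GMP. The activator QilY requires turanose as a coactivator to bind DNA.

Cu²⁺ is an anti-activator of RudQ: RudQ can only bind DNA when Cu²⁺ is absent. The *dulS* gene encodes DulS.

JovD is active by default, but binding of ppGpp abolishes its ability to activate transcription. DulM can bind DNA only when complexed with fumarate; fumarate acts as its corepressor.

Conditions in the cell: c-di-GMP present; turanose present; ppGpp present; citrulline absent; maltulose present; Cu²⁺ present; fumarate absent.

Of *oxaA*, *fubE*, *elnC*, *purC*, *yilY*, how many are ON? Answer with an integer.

Turanose is present, so QilY is active.
No repressor is bound and QilY is active, so *dulS* is transcribed.
So DulS is produced and active.
No repressor is bound and DulS is active, so *oxaA* is transcribed.
→ *oxaA* is ON.
Fumarate is absent, so DulM is inactive.
With no repressor bound, *fubE* is transcribed.
→ *fubE* is ON.
c-di-GMP is present, so MibY is inactive.
With no repressor bound, *elnC* is transcribed.
→ *elnC* is ON.
Cu²⁺ is present, so RudQ is inactive.
ppGpp is present, so JovD is inactive.
No activator is available at the *purC* promoter, so *purC* is not transcribed.
→ *purC* is OFF.
Citrulline is absent, so JalD is active.
Maltulose is present, so ElnA is inactive.
No repressor is bound and JalD is active, so *yilY* is transcribed.
→ *yilY* is ON.
4 of the 5 genes are transcribed.

4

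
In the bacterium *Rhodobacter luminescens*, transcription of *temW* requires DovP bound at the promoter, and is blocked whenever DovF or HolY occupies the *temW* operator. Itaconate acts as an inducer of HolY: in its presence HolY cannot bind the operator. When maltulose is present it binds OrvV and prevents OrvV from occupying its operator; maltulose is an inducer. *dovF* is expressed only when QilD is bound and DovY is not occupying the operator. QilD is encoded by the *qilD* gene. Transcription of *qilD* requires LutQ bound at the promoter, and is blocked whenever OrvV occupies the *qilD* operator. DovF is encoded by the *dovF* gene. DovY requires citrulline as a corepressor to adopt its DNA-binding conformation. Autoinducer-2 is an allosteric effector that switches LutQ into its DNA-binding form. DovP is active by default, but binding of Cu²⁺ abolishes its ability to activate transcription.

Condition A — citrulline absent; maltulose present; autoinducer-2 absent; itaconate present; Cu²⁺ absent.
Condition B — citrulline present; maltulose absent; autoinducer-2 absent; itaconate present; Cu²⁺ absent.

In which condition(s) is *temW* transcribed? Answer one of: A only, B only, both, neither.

both

Condition A:
Citrulline is absent, so DovY is inactive.
Maltulose is present, so OrvV is inactive.
Autoinducer-2 is absent, so LutQ is inactive.
Required activator LutQ is absent, so *qilD* is not transcribed.
So QilD is not produced.
Required activator QilD is absent, so *dovF* is not transcribed.
So DovF is not produced.
Itaconate is present, so HolY is inactive.
Cu²⁺ is absent, so DovP is active.
No repressor is bound and DovP is active, so *temW* is transcribed.
→ *temW* is ON in A.
Condition B:
Citrulline is present, so DovY is active.
Maltulose is absent, so OrvV is active.
Autoinducer-2 is absent, so LutQ is inactive.
With repressor OrvV bound, *qilD* is not transcribed.
So QilD is not produced.
With repressor DovY bound, *dovF* is not transcribed.
So DovF is not produced.
Itaconate is present, so HolY is inactive.
Cu²⁺ is absent, so DovP is active.
No repressor is bound and DovP is active, so *temW* is transcribed.
→ *temW* is ON in B.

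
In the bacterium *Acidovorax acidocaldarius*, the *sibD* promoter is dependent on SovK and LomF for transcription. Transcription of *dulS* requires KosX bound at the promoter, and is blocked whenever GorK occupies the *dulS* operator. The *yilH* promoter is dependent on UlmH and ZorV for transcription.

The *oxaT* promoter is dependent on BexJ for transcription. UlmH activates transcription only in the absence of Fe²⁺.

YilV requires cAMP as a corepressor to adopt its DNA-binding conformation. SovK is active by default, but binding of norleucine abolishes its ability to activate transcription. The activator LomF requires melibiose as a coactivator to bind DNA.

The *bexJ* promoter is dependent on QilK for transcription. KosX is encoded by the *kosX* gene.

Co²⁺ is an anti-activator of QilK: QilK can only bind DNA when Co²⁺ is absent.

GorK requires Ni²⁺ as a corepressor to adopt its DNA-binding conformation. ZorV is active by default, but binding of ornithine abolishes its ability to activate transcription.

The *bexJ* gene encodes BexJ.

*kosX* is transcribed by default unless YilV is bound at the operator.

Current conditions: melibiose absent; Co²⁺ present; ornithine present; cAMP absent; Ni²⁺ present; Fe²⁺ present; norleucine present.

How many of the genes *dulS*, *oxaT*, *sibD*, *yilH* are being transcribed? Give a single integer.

0

Ni²⁺ is present, so GorK is active.
cAMP is absent, so YilV is inactive.
With no repressor bound, *kosX* is transcribed.
So KosX is produced and active.
With repressor GorK bound, *dulS* is not transcribed.
→ *dulS* is OFF.
Co²⁺ is present, so QilK is inactive.
Required activator QilK is absent, so *bexJ* is not transcribed.
So BexJ is not produced.
Required activator BexJ is absent, so *oxaT* is not transcribed.
→ *oxaT* is OFF.
Norleucine is present, so SovK is inactive.
Melibiose is absent, so LomF is inactive.
Required activator SovK is absent, so *sibD* is not transcribed.
→ *sibD* is OFF.
Fe²⁺ is present, so UlmH is inactive.
Ornithine is present, so ZorV is inactive.
Required activator UlmH is absent, so *yilH* is not transcribed.
→ *yilH* is OFF.
0 of the 4 genes are transcribed.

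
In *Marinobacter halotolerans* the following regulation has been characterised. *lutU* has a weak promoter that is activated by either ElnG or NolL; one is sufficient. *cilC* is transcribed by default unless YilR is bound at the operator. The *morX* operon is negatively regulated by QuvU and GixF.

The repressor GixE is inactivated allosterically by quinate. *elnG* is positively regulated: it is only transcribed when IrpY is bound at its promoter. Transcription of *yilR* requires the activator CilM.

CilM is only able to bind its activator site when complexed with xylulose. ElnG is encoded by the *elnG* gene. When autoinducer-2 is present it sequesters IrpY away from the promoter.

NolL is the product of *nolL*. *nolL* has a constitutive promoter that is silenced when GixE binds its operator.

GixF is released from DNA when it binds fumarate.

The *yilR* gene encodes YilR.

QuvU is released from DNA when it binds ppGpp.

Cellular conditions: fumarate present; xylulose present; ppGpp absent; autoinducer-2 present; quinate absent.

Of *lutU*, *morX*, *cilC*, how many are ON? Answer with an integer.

Autoinducer-2 is present, so IrpY is inactive.
Required activator IrpY is absent, so *elnG* is not transcribed.
So ElnG is not produced.
Quinate is absent, so GixE is active.
With repressor GixE bound, *nolL* is not transcribed.
So NolL is not produced.
No activator is available at the *lutU* promoter, so *lutU* is not transcribed.
→ *lutU* is OFF.
ppGpp is absent, so QuvU is active.
Fumarate is present, so GixF is inactive.
With repressor QuvU bound, *morX* is not transcribed.
→ *morX* is OFF.
Xylulose is present, so CilM is active.
No repressor is bound and CilM is active, so *yilR* is transcribed.
So YilR is produced and active.
With repressor YilR bound, *cilC* is not transcribed.
→ *cilC* is OFF.
0 of the 3 genes are transcribed.

0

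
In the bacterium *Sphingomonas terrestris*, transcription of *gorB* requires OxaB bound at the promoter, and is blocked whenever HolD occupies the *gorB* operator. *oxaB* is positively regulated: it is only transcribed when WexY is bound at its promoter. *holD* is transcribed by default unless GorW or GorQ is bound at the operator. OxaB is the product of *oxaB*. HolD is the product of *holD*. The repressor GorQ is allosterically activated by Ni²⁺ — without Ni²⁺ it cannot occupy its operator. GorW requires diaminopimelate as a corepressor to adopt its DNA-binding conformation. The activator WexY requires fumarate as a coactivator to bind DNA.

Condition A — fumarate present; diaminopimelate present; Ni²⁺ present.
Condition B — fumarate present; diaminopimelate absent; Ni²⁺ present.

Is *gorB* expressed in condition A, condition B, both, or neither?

both

Condition A:
Fumarate is present, so WexY is active.
No repressor is bound and WexY is active, so *oxaB* is transcribed.
So OxaB is produced and active.
Diaminopimelate is present, so GorW is active.
Ni²⁺ is present, so GorQ is active.
With repressor GorW bound, *holD* is not transcribed.
So HolD is not produced.
No repressor is bound and OxaB is active, so *gorB* is transcribed.
→ *gorB* is ON in A.
Condition B:
Fumarate is present, so WexY is active.
No repressor is bound and WexY is active, so *oxaB* is transcribed.
So OxaB is produced and active.
Diaminopimelate is absent, so GorW is inactive.
Ni²⁺ is present, so GorQ is active.
With repressor GorQ bound, *holD* is not transcribed.
So HolD is not produced.
No repressor is bound and OxaB is active, so *gorB* is transcribed.
→ *gorB* is ON in B.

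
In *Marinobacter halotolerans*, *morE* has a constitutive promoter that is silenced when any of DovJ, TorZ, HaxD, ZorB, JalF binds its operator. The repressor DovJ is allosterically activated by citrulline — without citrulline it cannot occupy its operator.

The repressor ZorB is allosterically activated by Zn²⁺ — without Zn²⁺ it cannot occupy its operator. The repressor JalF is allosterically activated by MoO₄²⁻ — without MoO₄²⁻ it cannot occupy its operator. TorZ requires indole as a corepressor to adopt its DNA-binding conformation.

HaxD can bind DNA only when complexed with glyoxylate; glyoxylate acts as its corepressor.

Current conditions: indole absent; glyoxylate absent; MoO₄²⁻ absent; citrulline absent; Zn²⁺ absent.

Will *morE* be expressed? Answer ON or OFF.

Citrulline is absent, so DovJ is inactive.
Indole is absent, so TorZ is inactive.
Glyoxylate is absent, so HaxD is inactive.
Zn²⁺ is absent, so ZorB is inactive.
MoO₄²⁻ is absent, so JalF is inactive.
With no repressor bound, *morE* is transcribed.

ON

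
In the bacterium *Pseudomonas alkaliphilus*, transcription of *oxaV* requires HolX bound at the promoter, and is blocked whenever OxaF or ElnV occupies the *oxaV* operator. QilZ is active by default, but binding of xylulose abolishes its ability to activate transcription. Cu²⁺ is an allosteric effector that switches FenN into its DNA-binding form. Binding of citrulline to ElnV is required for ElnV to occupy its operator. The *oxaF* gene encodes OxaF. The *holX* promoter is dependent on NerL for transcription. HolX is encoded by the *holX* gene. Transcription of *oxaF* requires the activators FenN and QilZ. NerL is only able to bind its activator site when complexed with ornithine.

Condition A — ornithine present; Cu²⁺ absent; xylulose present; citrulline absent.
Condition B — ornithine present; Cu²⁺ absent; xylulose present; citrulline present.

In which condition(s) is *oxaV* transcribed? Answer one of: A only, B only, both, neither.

Condition A:
Ornithine is present, so NerL is active.
No repressor is bound and NerL is active, so *holX* is transcribed.
So HolX is produced and active.
Cu²⁺ is absent, so FenN is inactive.
Xylulose is present, so QilZ is inactive.
Required activator FenN is absent, so *oxaF* is not transcribed.
So OxaF is not produced.
Citrulline is absent, so ElnV is inactive.
No repressor is bound and HolX is active, so *oxaV* is transcribed.
→ *oxaV* is ON in A.
Condition B:
Ornithine is present, so NerL is active.
No repressor is bound and NerL is active, so *holX* is transcribed.
So HolX is produced and active.
Cu²⁺ is absent, so FenN is inactive.
Xylulose is present, so QilZ is inactive.
Required activator FenN is absent, so *oxaF* is not transcribed.
So OxaF is not produced.
Citrulline is present, so ElnV is active.
With repressor ElnV bound, *oxaV* is not transcribed.
→ *oxaV* is OFF in B.

A only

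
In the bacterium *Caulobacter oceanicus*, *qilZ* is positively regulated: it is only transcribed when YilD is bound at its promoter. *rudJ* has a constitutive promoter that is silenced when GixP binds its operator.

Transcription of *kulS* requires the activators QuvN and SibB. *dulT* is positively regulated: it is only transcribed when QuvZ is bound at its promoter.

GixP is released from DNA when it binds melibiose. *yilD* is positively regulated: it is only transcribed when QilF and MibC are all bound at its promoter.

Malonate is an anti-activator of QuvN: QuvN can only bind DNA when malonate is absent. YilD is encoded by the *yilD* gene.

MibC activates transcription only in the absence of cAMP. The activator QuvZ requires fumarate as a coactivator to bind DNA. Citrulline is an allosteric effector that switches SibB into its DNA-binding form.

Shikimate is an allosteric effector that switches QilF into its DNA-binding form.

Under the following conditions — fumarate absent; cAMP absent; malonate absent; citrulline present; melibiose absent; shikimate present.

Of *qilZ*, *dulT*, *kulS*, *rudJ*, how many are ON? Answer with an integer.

Shikimate is present, so QilF is active.
cAMP is absent, so MibC is active.
No repressor is bound and QilF and MibC are active, so *yilD* is transcribed.
So YilD is produced and active.
No repressor is bound and YilD is active, so *qilZ* is transcribed.
→ *qilZ* is ON.
Fumarate is absent, so QuvZ is inactive.
Required activator QuvZ is absent, so *dulT* is not transcribed.
→ *dulT* is OFF.
Malonate is absent, so QuvN is active.
Citrulline is present, so SibB is active.
No repressor is bound and QuvN and SibB are active, so *kulS* is transcribed.
→ *kulS* is ON.
Melibiose is absent, so GixP is active.
With repressor GixP bound, *rudJ* is not transcribed.
→ *rudJ* is OFF.
2 of the 4 genes are transcribed.

2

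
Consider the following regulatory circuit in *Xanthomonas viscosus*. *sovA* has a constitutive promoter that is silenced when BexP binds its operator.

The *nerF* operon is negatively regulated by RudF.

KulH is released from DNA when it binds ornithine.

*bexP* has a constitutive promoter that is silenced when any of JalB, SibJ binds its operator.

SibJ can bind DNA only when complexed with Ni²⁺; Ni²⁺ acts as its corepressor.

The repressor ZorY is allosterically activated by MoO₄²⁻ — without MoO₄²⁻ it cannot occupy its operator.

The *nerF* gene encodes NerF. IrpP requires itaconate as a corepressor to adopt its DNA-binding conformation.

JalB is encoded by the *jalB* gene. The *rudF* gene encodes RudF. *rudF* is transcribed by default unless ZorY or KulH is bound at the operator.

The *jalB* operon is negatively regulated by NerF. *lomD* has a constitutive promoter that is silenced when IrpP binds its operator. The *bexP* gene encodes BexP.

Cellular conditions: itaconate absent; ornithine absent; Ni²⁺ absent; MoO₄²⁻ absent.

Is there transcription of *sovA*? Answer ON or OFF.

MoO₄²⁻ is absent, so ZorY is inactive.
Ornithine is absent, so KulH is active.
With repressor KulH bound, *rudF* is not transcribed.
So RudF is not produced.
With no repressor bound, *nerF* is transcribed.
So NerF is produced and active.
With repressor NerF bound, *jalB* is not transcribed.
So JalB is not produced.
Ni²⁺ is absent, so SibJ is inactive.
With no repressor bound, *bexP* is transcribed.
So BexP is produced and active.
With repressor BexP bound, *sovA* is not transcribed.

OFF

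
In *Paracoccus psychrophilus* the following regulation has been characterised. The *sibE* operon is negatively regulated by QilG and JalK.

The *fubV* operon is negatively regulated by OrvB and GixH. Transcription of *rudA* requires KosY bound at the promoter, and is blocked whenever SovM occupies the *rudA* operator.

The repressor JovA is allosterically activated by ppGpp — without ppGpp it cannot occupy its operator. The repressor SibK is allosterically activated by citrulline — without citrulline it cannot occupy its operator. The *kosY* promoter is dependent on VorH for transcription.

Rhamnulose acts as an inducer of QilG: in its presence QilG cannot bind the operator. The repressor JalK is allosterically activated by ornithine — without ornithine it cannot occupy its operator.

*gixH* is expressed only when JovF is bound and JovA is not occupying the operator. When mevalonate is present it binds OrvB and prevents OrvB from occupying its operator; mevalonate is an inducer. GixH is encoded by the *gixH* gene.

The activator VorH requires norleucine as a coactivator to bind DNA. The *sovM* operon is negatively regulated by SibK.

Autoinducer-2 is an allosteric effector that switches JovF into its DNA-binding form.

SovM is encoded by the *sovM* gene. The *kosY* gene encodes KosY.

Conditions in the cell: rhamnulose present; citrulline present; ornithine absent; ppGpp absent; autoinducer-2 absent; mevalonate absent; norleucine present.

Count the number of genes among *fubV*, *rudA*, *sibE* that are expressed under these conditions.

2

Mevalonate is absent, so OrvB is active.
ppGpp is absent, so JovA is inactive.
Autoinducer-2 is absent, so JovF is inactive.
Required activator JovF is absent, so *gixH* is not transcribed.
So GixH is not produced.
With repressor OrvB bound, *fubV* is not transcribed.
→ *fubV* is OFF.
Citrulline is present, so SibK is active.
With repressor SibK bound, *sovM* is not transcribed.
So SovM is not produced.
Norleucine is present, so VorH is active.
No repressor is bound and VorH is active, so *kosY* is transcribed.
So KosY is produced and active.
No repressor is bound and KosY is active, so *rudA* is transcribed.
→ *rudA* is ON.
Rhamnulose is present, so QilG is inactive.
Ornithine is absent, so JalK is inactive.
With no repressor bound, *sibE* is transcribed.
→ *sibE* is ON.
2 of the 3 genes are transcribed.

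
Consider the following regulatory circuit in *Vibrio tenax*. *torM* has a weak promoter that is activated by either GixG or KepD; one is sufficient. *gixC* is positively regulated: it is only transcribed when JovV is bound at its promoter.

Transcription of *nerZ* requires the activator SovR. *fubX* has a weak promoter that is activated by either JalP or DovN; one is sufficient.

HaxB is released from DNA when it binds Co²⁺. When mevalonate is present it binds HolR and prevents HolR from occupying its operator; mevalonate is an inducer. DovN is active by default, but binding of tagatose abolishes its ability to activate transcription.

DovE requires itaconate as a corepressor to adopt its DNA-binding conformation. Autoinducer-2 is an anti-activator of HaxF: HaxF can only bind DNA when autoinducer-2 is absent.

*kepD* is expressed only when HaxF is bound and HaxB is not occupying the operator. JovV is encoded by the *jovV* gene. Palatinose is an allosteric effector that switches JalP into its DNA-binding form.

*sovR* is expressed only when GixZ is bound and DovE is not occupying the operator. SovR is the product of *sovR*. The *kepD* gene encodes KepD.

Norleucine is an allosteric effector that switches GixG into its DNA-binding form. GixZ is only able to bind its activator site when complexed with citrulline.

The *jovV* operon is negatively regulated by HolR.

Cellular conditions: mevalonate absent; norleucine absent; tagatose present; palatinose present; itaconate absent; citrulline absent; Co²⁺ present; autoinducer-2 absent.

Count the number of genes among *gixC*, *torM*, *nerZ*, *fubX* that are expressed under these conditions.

Mevalonate is absent, so HolR is active.
With repressor HolR bound, *jovV* is not transcribed.
So JovV is not produced.
Required activator JovV is absent, so *gixC* is not transcribed.
→ *gixC* is OFF.
Norleucine is absent, so GixG is inactive.
Autoinducer-2 is absent, so HaxF is active.
Co²⁺ is present, so HaxB is inactive.
No repressor is bound and HaxF is active, so *kepD* is transcribed.
So KepD is produced and active.
Activator KepD is present, so *torM* is transcribed.
→ *torM* is ON.
Citrulline is absent, so GixZ is inactive.
Itaconate is absent, so DovE is inactive.
Required activator GixZ is absent, so *sovR* is not transcribed.
So SovR is not produced.
Required activator SovR is absent, so *nerZ* is not transcribed.
→ *nerZ* is OFF.
Palatinose is present, so JalP is active.
Tagatose is present, so DovN is inactive.
Activator JalP is present, so *fubX* is transcribed.
→ *fubX* is ON.
2 of the 4 genes are transcribed.

2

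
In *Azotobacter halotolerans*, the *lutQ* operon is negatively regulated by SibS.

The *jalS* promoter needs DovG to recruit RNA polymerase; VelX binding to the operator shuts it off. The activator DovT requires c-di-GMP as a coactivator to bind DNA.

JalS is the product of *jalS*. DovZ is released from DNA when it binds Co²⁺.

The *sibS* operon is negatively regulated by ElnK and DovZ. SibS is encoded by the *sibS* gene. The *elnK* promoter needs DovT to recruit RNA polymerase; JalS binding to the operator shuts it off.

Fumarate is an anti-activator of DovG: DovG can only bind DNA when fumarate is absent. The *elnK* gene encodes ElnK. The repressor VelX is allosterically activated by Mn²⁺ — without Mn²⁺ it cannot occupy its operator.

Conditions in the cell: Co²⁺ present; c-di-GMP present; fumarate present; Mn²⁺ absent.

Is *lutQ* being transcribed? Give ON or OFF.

ON

Mn²⁺ is absent, so VelX is inactive.
Fumarate is present, so DovG is inactive.
Required activator DovG is absent, so *jalS* is not transcribed.
So JalS is not produced.
c-di-GMP is present, so DovT is active.
No repressor is bound and DovT is active, so *elnK* is transcribed.
So ElnK is produced and active.
Co²⁺ is present, so DovZ is inactive.
With repressor ElnK bound, *sibS* is not transcribed.
So SibS is not produced.
With no repressor bound, *lutQ* is transcribed.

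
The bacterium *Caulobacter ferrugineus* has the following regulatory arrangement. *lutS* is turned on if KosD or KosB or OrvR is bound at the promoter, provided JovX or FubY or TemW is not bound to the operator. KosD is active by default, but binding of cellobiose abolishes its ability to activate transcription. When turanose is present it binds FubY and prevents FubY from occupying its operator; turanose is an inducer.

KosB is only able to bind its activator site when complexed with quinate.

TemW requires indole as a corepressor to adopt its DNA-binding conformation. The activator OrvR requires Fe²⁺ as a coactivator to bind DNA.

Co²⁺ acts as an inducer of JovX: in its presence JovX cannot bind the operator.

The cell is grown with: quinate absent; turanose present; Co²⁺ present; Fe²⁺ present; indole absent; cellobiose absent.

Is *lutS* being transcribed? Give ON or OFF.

Cellobiose is absent, so KosD is active.
Quinate is absent, so KosB is inactive.
Co²⁺ is present, so JovX is inactive.
Turanose is present, so FubY is inactive.
Indole is absent, so TemW is inactive.
Fe²⁺ is present, so OrvR is active.
Activator KosD is present, so *lutS* is transcribed.

ON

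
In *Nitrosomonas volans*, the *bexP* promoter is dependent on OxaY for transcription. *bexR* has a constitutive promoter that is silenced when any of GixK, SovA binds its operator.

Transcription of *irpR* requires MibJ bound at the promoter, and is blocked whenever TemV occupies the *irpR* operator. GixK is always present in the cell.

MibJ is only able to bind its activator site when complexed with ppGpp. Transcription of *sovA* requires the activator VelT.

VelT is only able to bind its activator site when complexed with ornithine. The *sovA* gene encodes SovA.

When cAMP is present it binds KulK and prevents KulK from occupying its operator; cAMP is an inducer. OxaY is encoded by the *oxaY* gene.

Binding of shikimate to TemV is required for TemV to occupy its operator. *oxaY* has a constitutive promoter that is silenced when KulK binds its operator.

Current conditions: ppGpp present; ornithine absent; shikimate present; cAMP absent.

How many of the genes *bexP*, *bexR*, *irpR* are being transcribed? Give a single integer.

cAMP is absent, so KulK is active.
With repressor KulK bound, *oxaY* is not transcribed.
So OxaY is not produced.
Required activator OxaY is absent, so *bexP* is not transcribed.
→ *bexP* is OFF.
GixK is produced constitutively and is active.
Ornithine is absent, so VelT is inactive.
Required activator VelT is absent, so *sovA* is not transcribed.
So SovA is not produced.
With repressor GixK bound, *bexR* is not transcribed.
→ *bexR* is OFF.
ppGpp is present, so MibJ is active.
Shikimate is present, so TemV is active.
With repressor TemV bound, *irpR* is not transcribed.
→ *irpR* is OFF.
0 of the 3 genes are transcribed.

0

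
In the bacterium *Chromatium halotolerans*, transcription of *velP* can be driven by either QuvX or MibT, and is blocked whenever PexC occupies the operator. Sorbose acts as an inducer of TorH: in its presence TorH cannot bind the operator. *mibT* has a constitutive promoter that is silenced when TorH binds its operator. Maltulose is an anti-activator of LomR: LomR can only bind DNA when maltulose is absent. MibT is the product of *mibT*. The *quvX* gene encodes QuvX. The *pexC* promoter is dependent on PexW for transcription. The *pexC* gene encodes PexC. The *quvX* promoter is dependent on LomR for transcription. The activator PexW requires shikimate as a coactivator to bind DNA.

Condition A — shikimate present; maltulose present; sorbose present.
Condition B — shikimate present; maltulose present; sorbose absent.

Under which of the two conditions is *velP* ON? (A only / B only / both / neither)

Condition A:
Shikimate is present, so PexW is active.
No repressor is bound and PexW is active, so *pexC* is transcribed.
So PexC is produced and active.
Maltulose is present, so LomR is inactive.
Required activator LomR is absent, so *quvX* is not transcribed.
So QuvX is not produced.
Sorbose is present, so TorH is inactive.
With no repressor bound, *mibT* is transcribed.
So MibT is produced and active.
With repressor PexC bound, *velP* is not transcribed.
→ *velP* is OFF in A.
Condition B:
Shikimate is present, so PexW is active.
No repressor is bound and PexW is active, so *pexC* is transcribed.
So PexC is produced and active.
Maltulose is present, so LomR is inactive.
Required activator LomR is absent, so *quvX* is not transcribed.
So QuvX is not produced.
Sorbose is absent, so TorH is active.
With repressor TorH bound, *mibT* is not transcribed.
So MibT is not produced.
With repressor PexC bound, *velP* is not transcribed.
→ *velP* is OFF in B.

neither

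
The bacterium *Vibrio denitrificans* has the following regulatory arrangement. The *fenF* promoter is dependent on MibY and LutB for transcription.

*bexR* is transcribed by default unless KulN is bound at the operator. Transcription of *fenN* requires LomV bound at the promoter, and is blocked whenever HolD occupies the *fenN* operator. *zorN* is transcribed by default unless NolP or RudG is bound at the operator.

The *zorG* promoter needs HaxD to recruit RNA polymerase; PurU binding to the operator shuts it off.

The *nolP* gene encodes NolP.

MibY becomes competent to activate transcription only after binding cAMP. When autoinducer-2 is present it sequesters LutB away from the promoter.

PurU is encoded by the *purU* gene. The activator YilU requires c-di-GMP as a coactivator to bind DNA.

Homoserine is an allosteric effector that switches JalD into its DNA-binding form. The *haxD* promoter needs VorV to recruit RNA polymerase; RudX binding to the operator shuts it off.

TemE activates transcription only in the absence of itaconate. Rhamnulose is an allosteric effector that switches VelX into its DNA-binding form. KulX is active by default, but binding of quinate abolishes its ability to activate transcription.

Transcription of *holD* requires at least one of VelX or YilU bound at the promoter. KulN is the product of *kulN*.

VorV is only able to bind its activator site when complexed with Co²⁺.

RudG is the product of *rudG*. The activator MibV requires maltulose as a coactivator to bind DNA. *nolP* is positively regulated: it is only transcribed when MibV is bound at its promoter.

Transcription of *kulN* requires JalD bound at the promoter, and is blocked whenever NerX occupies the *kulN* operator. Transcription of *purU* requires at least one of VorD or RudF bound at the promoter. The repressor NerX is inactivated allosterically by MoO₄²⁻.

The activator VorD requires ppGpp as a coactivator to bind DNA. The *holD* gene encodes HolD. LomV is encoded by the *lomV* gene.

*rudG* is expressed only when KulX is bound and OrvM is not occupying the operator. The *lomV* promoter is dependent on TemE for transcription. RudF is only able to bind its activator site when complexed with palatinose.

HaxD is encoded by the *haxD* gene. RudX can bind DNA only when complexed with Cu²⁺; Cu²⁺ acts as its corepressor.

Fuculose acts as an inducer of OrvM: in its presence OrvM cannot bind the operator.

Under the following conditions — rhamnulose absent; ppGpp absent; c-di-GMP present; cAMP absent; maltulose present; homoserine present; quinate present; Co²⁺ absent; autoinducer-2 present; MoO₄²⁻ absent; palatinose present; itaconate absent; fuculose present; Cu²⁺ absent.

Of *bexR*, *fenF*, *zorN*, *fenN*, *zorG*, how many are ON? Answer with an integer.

MoO₄²⁻ is absent, so NerX is active.
Homoserine is present, so JalD is active.
With repressor NerX bound, *kulN* is not transcribed.
So KulN is not produced.
With no repressor bound, *bexR* is transcribed.
→ *bexR* is ON.
cAMP is absent, so MibY is inactive.
Autoinducer-2 is present, so LutB is inactive.
Required activator MibY is absent, so *fenF* is not transcribed.
→ *fenF* is OFF.
Maltulose is present, so MibV is active.
No repressor is bound and MibV is active, so *nolP* is transcribed.
So NolP is produced and active.
Quinate is present, so KulX is inactive.
Fuculose is present, so OrvM is inactive.
Required activator KulX is absent, so *rudG* is not transcribed.
So RudG is not produced.
With repressor NolP bound, *zorN* is not transcribed.
→ *zorN* is OFF.
Itaconate is absent, so TemE is active.
No repressor is bound and TemE is active, so *lomV* is transcribed.
So LomV is produced and active.
Rhamnulose is absent, so VelX is inactive.
c-di-GMP is present, so YilU is active.
Activator YilU is present, so *holD* is transcribed.
So HolD is produced and active.
With repressor HolD bound, *fenN* is not transcribed.
→ *fenN* is OFF.
Cu²⁺ is absent, so RudX is inactive.
Co²⁺ is absent, so VorV is inactive.
Required activator VorV is absent, so *haxD* is not transcribed.
So HaxD is not produced.
ppGpp is absent, so VorD is inactive.
Palatinose is present, so RudF is active.
Activator RudF is present, so *purU* is transcribed.
So PurU is produced and active.
With repressor PurU bound, *zorG* is not transcribed.
→ *zorG* is OFF.
1 of the 5 genes is transcribed.

1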